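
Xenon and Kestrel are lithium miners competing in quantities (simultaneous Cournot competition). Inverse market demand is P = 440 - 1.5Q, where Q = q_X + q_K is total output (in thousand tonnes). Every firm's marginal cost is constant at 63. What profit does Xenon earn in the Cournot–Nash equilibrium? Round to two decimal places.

Each firm earns π_i = (440 - 1.5Q)q_i - 63q_i.
First-order condition (treating rivals' output as given): 377 - 3q_i - (3/2)q_j = 0.
With identical firms every q_j equals q_i, so q_j = q_i and 377 = (9/2)q_i, giving q_i = 754/9.
Price P = 440 - (3/2)·(1508/9) = 566/3.
Xenon's profit: (566/3 - 63)·(754/9) = 10528.0741.

10528.07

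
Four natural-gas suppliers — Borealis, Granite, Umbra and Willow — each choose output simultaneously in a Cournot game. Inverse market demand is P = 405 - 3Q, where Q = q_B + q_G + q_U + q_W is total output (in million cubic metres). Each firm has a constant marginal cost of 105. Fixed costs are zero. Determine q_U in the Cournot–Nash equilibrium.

20

Each firm earns π_i = (405 - 3Q)q_i - 105q_i.
Setting ∂π_i/∂q_i = 0 with rivals' quantities fixed: 300 - 6q_i - 3·Σ_{j≠i} q_j = 0.
By symmetry each firm produces the same amount; substituting Σ_{j≠i} q_j = 3q_i yields q_i = 300/15 = 20.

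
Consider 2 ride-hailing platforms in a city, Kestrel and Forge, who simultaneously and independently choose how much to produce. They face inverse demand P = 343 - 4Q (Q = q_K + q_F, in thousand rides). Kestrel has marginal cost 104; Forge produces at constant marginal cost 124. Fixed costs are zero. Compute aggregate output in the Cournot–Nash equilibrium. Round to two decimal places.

38.17

Kestrel's profit: π_K = (343 - 4Q)q_K - (104q_K). Setting ∂π_K/∂q_K = 0: 239 - 8q_K - 4(q_F) = 0.
Forge's profit: π_F = (343 - 4Q)q_F - (124q_F). Setting ∂π_F/∂q_F = 0: 219 - 8q_F - 4(q_K) = 0.
Rearranging gives the reaction functions q_K = (239 - 4q_F)/8 and q_F = (219 - 4q_K)/8.
Substituting one into the other gives q_K = 259/12 and q_F = 199/12.
Total output Q = 259/12 + 199/12 = 229/6.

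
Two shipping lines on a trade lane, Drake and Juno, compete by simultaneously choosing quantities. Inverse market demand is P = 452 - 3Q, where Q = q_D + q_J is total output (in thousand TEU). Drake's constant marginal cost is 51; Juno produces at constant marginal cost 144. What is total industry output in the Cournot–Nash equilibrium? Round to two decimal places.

Drake's profit: π_D = (452 - 3Q)q_D - (51q_D). Setting ∂π_D/∂q_D = 0: 401 - 6q_D - 3(q_J) = 0.
Juno's profit: π_J = (452 - 3Q)q_J - (144q_J). Setting ∂π_J/∂q_J = 0: 308 - 6q_J - 3(q_D) = 0.
Best responses: q_D = (401 - 3q_J)/6, q_J = (308 - 3q_D)/6.
Substituting one into the other gives q_D = 494/9 and q_J = 215/9.
Total output Q = 494/9 + 215/9 = 709/9.

78.78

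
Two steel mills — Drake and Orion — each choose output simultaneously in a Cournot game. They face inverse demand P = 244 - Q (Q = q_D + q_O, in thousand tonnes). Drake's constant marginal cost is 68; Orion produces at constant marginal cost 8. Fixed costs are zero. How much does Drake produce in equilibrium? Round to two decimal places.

38.67

Drake's profit: π_D = (244 - Q)q_D - (68q_D). Setting ∂π_D/∂q_D = 0: 176 - 2q_D - (q_O) = 0.
Orion's profit: π_O = (244 - Q)q_O - (8q_O). Setting ∂π_O/∂q_O = 0: 236 - 2q_O - (q_D) = 0.
Best responses: q_D = (176 - q_O)/2, q_O = (236 - q_D)/2.
Substituting one into the other gives q_D = 116/3 and q_O = 296/3.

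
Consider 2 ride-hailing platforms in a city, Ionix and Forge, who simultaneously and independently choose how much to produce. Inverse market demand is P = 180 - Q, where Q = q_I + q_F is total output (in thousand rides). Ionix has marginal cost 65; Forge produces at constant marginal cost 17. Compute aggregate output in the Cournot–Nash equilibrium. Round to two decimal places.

92.67

Ionix's profit: π_I = (180 - Q)q_I - (65q_I). Setting ∂π_I/∂q_I = 0: 115 - 2q_I - (q_F) = 0.
Forge's first-order condition: 163 - 2q_F - (q_I) = 0.
Best responses: q_I = (115 - q_F)/2, q_F = (163 - q_I)/2.
Substituting one into the other gives q_I = 67/3 and q_F = 211/3.
Total output Q = 67/3 + 211/3 = 278/3.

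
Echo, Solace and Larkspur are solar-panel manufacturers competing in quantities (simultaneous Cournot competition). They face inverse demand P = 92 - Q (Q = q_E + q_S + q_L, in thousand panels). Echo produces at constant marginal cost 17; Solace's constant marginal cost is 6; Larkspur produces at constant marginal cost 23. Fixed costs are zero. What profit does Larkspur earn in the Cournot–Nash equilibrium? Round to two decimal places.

Echo's profit: π_E = (92 - Q)q_E - (17q_E). Setting ∂π_E/∂q_E = 0: 75 - 2q_E - (q_S + q_L) = 0.
Solace's profit: π_S = (92 - Q)q_S - (6q_S). Setting ∂π_S/∂q_S = 0: 86 - 2q_S - (q_E + q_L) = 0.
Larkspur's first-order condition: 69 - 2q_L - (q_E + q_S) = 0.
Adding the 3 first-order conditions: 230 − 4Q = 0, so Q = 115/2.
Back-substituting: q_E = (75 − 115/2) = 35/2, q_S = (86 − 115/2) = 57/2, q_L = (69 − 115/2) = 23/2.
Price P = 92 - 115/2 = 69/2.
Larkspur's profit: (69/2 - 23)·(23/2) = 529/4.

132.25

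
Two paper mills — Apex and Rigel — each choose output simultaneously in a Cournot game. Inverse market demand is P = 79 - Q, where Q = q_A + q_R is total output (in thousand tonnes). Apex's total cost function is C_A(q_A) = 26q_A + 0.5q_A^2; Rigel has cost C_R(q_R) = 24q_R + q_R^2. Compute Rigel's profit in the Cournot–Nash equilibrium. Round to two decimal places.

207.34

Apex's profit: π_A = (79 - Q)q_A - (26q_A + (1/2)q_A²). Setting ∂π_A/∂q_A = 0: 53 - 3q_A - (q_R) = 0.
Rigel's first-order condition: 55 - 4q_R - (q_A) = 0.
Best responses: q_A = (53 - q_R)/3, q_R = (55 - q_A)/4.
Solving the pair: q_A = 157/11, q_R = 112/11.
Price P = 79 - 269/11 = 600/11.
Rigel's profit: (600/11)·(112/11) - 24·(112/11) - (112/11)² = 207.3388.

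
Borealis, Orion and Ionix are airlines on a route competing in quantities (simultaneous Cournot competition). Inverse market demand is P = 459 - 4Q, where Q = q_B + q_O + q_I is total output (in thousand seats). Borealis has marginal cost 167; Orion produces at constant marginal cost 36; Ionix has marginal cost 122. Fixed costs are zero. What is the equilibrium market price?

Borealis's profit: π_B = (459 - 4Q)q_B - (167q_B). Setting ∂π_B/∂q_B = 0: 292 - 8q_B - 4(q_O + q_I) = 0.
Orion's first-order condition: 423 - 8q_O - 4(q_B + q_I) = 0.
Ionix's first-order condition: 337 - 8q_I - 4(q_B + q_O) = 0.
Summing all 3 equations gives 1052 − 16Q = 0, hence Q = 263/4.
Back-substituting: q_B = (292 − 263)/4 = 29/4, q_O = (423 − 263)/4 = 40, q_I = (337 − 263)/4 = 37/2.
Total output Q = 263/4, so price P = 459 - 4·(263/4) = 196.

196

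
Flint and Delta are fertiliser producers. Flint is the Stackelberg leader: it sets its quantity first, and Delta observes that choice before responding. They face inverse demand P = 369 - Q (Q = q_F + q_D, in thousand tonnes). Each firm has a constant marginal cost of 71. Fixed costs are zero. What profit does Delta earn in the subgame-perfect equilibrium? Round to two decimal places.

5550.25

Solve by backward induction. Given q_F, the follower Delta maximises π_D = (369 - q_F - q_D)q_D - 71q_D.
Setting the follower's marginal profit to zero, 298 - q_F - 2q_D = 0, i.e. q_D = (298 - q_F)/2.
Flint substitutes q_D(q_F) into its own profit: π_F = q_F(369 - q_F - (298 - q_F)/2) - 71q_F = (220 - (1/2)q_F)q_F - 71q_F.
Leader FOC: 149 - q_F = 0, so q_F = 149.
Then q_D = (298 - 149)/2 = 149/2.
Price P = 369 - 447/2 = 291/2.
Delta's profit: (291/2 - 71)·(149/2) = 5550.2500.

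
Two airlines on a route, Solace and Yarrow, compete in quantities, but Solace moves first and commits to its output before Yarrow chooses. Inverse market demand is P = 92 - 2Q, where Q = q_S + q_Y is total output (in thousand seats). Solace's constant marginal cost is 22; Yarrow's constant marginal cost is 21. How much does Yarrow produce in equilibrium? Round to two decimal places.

The follower Yarrow best-responds to any q_S: π_Y = (92 - 2Q)q_Y - 21q_Y.
Follower FOC: 71 - 2q_S - 4q_Y = 0, so q_Y(q_S) = (71 - 2q_S)/4.
Solace substitutes q_Y(q_S) into its own profit: π_S = q_S(92 - 2q_S - (71 - 2q_S)/2) - 22q_S = (113/2 - q_S)q_S - 22q_S.
Maximising: ∂π_S/∂q_S = 69/2 - 2q_S = 0, giving q_S = 69/4.
Then q_Y = (71 - 2·(69/4))/4 = 73/8.

9.13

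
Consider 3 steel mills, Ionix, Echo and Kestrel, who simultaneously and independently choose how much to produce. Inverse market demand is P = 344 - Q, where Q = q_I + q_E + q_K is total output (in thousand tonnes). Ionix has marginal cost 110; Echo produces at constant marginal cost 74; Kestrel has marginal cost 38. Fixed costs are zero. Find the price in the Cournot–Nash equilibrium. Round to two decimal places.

141.50

Ionix's profit: π_I = (344 - Q)q_I - (110q_I). Setting ∂π_I/∂q_I = 0: 234 - 2q_I - (q_E + q_K) = 0.
Echo's first-order condition: 270 - 2q_E - (q_I + q_K) = 0.
Kestrel's first-order condition: 306 - 2q_K - (q_I + q_E) = 0.
Summing all 3 equations gives 810 − 4Q = 0, hence Q = 405/2.
Back-substituting: q_I = (234 − 405/2) = 63/2, q_E = (270 − 405/2) = 135/2, q_K = (306 − 405/2) = 207/2.
Total output Q = 405/2, so price P = 344 - 405/2 = 283/2.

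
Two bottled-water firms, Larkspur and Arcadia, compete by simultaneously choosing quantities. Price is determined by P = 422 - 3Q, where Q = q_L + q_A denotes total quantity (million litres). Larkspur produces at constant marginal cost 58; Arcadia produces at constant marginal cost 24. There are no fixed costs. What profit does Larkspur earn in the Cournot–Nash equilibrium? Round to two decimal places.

Larkspur's profit: π_L = (422 - 3Q)q_L - (58q_L). Setting ∂π_L/∂q_L = 0: 364 - 6q_L - 3(q_A) = 0.
Arcadia's profit: π_A = (422 - 3Q)q_A - (24q_A). Setting ∂π_A/∂q_A = 0: 398 - 6q_A - 3(q_L) = 0.
So q_L = (364 - 3q_A)/6 and q_A = (398 - 3q_L)/6.
Solving the pair: q_L = 110/3, q_A = 48.
Price P = 422 - 3·(254/3) = 168.
Larkspur's profit: (168 - 58)·(110/3) = 4033.3333.

4033.33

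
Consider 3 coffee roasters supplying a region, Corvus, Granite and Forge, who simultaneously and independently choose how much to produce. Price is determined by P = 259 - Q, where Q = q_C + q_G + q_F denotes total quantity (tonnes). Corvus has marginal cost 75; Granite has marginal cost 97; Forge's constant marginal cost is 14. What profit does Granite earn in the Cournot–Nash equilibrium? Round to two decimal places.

Corvus's profit: π_C = (259 - Q)q_C - (75q_C). Setting ∂π_C/∂q_C = 0: 184 - 2q_C - (q_G + q_F) = 0.
Granite's profit: π_G = (259 - Q)q_G - (97q_G). Setting ∂π_G/∂q_G = 0: 162 - 2q_G - (q_C + q_F) = 0.
Forge's first-order condition: 245 - 2q_F - (q_C + q_G) = 0.
Summing all 3 equations gives 591 − 4Q = 0, hence Q = 591/4.
Back-substituting: q_C = (184 − 591/4) = 145/4, q_G = (162 − 591/4) = 57/4, q_F = (245 − 591/4) = 389/4.
Price P = 259 - 591/4 = 445/4.
Granite's profit: (445/4 - 97)·(57/4) = 203.0625.

203.06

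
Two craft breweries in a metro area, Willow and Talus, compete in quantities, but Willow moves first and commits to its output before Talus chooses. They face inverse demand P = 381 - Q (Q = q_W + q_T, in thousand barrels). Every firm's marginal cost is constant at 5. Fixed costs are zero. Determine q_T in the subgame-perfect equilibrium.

94

The follower Talus best-responds to any q_W: π_T = (381 - Q)q_T - 5q_T.
Follower FOC: 376 - q_W - 2q_T = 0, so q_T(q_W) = (376 - q_W)/2.
Willow substitutes q_T(q_W) into its own profit: π_W = q_W(381 - q_W - (376 - q_W)/2) - 5q_W = (193 - (1/2)q_W)q_W - 5q_W.
Leader FOC: 188 - q_W = 0, so q_W = 188.
Then q_T = (376 - 188)/2 = 94.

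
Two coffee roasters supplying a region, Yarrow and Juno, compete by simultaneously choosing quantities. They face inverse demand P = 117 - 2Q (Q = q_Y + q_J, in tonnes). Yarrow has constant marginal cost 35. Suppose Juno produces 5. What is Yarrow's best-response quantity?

With the rival's output fixed at 5, Yarrow's profit is π_Y = (117 - 2·5 - 2q_Y)q_Y - (35q_Y) = (107 - 2q_Y)q_Y - (35q_Y).
∂π_Y/∂q_Y = 72 - 4q_Y = 0, so q_Y = 18.

18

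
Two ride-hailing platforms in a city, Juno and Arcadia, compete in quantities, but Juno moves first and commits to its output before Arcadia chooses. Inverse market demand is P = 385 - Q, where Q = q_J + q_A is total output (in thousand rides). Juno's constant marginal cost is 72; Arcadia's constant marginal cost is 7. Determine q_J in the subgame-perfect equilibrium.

Solve by backward induction. Given q_J, the follower Arcadia maximises π_A = (385 - q_J - q_A)q_A - 7q_A.
Follower FOC: 378 - q_J - 2q_A = 0, so q_A(q_J) = (378 - q_J)/2.
The leader anticipates this reaction. Substituting into P = 385 - Q gives P = 196 - (1/2)q_J, so π_J = (196 - (1/2)q_J)q_J - 72q_J.
Leader FOC: 124 - q_J = 0, so q_J = 124.
Then q_A = (378 - 124)/2 = 127.

124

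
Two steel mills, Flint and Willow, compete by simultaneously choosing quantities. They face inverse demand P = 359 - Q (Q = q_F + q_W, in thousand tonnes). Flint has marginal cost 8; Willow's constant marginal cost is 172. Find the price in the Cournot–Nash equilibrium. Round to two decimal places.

Flint's profit: π_F = (359 - Q)q_F - (8q_F). Setting ∂π_F/∂q_F = 0: 351 - 2q_F - (q_W) = 0.
Willow's first-order condition: 187 - 2q_W - (q_F) = 0.
So q_F = (351 - q_W)/2 and q_W = (187 - q_F)/2.
Substituting one into the other gives q_F = 515/3 and q_W = 23/3.
Total output Q = 538/3, so price P = 359 - 538/3 = 539/3.

179.67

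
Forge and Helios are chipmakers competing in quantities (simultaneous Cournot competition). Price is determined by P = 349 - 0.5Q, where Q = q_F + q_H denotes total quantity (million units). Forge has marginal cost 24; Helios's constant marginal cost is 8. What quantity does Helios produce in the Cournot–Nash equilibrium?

Forge's profit: π_F = (349 - 0.5Q)q_F - (24q_F). Setting ∂π_F/∂q_F = 0: 325 - q_F - (1/2)(q_H) = 0.
Helios's profit: π_H = (349 - 0.5Q)q_H - (8q_H). Setting ∂π_H/∂q_H = 0: 341 - q_H - (1/2)(q_F) = 0.
Rearranging gives the reaction functions q_F = (325 - (1/2)q_H) and q_H = (341 - (1/2)q_F).
Solving the pair: q_F = 206, q_H = 238.

238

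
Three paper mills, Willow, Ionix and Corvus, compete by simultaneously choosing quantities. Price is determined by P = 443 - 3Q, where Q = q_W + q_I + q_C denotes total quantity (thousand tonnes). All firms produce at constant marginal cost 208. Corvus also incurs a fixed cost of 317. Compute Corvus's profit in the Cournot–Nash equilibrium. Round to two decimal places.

A representative firm's profit is π_i = q_i(443 - 3Q) - 208q_i.
Setting ∂π_i/∂q_i = 0 with rivals' quantities fixed: 235 - 6q_i - 3·Σ_{j≠i} q_j = 0.
By symmetry each firm produces the same amount; substituting Σ_{j≠i} q_j = 2q_i yields q_i = 235/12.
Price P = 443 - 3·(235/4) = 1067/4.
Corvus's profit: (1067/4 - 208)·(235/12) - 317 = 833.5208.

833.52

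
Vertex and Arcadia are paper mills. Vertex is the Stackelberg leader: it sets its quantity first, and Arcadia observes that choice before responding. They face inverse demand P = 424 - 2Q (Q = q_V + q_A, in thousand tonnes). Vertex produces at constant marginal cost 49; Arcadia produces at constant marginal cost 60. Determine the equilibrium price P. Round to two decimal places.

The follower Arcadia best-responds to any q_V: π_A = (424 - 2Q)q_A - 60q_A.
∂π_A/∂q_A = 364 - 2q_V - 4q_A = 0 gives the reaction function q_A = (364 - 2q_V)/4.
The leader anticipates this reaction. Substituting into P = 424 - 2Q gives P = 242 - q_V, so π_V = (242 - q_V)q_V - 49q_V.
The leader's first-order condition 193 - 2q_V = 0 yields q_V = 193/2.
Then q_A = (364 - 2·(193/2))/4 = 171/4.
Total output Q = 557/4, so price P = 424 - 2·(557/4) = 291/2.

145.50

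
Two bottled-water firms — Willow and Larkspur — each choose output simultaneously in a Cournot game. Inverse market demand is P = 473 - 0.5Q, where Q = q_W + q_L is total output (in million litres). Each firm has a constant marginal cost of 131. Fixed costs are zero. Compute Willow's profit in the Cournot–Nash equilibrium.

A representative firm's profit is π_i = q_i(473 - 0.5Q) - 131q_i.
Setting ∂π_i/∂q_i = 0 with rivals' quantities fixed: 342 - q_i - (1/2)q_j = 0.
With identical firms every q_j equals q_i, so q_j = q_i and 342 = (3/2)q_i, giving q_i = 228.
Price P = 473 - (1/2)·456 = 245.
Willow's profit: (245 - 131)·228 = 25992.

25992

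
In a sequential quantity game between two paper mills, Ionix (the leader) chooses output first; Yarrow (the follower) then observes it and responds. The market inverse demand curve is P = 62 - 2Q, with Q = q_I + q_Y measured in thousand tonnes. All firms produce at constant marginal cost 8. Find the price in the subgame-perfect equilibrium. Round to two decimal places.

The follower Yarrow best-responds to any q_I: π_Y = (62 - 2Q)q_Y - 8q_Y.
Setting the follower's marginal profit to zero, 54 - 2q_I - 4q_Y = 0, i.e. q_Y = (54 - 2q_I)/4.
Ionix substitutes q_Y(q_I) into its own profit: π_I = q_I(62 - 2q_I - (54 - 2q_I)/2) - 8q_I = (35 - q_I)q_I - 8q_I.
Maximising: ∂π_I/∂q_I = 27 - 2q_I = 0, giving q_I = 27/2.
Then q_Y = (54 - 2·(27/2))/4 = 27/4.
Total output Q = 81/4, so price P = 62 - 2·(81/4) = 43/2.

21.50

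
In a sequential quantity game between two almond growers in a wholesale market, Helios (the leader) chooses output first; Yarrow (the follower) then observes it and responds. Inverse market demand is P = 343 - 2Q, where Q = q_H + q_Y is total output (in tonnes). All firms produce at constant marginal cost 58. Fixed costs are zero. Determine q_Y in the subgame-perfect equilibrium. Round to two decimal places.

The follower Yarrow best-responds to any q_H: π_Y = (343 - 2Q)q_Y - 58q_Y.
Follower FOC: 285 - 2q_H - 4q_Y = 0, so q_Y(q_H) = (285 - 2q_H)/4.
Helios substitutes q_Y(q_H) into its own profit: π_H = q_H(343 - 2q_H - (285 - 2q_H)/2) - 58q_H = (401/2 - q_H)q_H - 58q_H.
Maximising: ∂π_H/∂q_H = 285/2 - 2q_H = 0, giving q_H = 285/4.
Then q_Y = (285 - 2·(285/4))/4 = 285/8.

35.63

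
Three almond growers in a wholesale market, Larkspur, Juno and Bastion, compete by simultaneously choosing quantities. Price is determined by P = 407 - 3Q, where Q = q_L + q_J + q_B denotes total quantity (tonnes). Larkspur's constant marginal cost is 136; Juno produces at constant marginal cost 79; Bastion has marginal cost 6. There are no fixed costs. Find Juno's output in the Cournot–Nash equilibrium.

Larkspur's profit: π_L = (407 - 3Q)q_L - (136q_L). Setting ∂π_L/∂q_L = 0: 271 - 6q_L - 3(q_J + q_B) = 0.
Juno's profit: π_J = (407 - 3Q)q_J - (79q_J). Setting ∂π_J/∂q_J = 0: 328 - 6q_J - 3(q_L + q_B) = 0.
Bastion's profit: π_B = (407 - 3Q)q_B - (6q_B). Setting ∂π_B/∂q_B = 0: 401 - 6q_B - 3(q_L + q_J) = 0.
Adding the 3 conditions: 1000 − 6Q − 6Q = 0, i.e. Q = 250/3.
Back-substituting: q_L = (271 − 250)/3 = 7, q_J = (328 − 250)/3 = 26, q_B = (401 − 250)/3 = 151/3.

26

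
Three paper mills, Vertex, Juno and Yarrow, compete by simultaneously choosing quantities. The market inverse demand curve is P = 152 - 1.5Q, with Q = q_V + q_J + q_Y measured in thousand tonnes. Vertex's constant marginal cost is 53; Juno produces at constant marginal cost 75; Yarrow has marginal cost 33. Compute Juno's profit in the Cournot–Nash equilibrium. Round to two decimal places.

Vertex's profit: π_V = (152 - 1.5Q)q_V - (53q_V). Setting ∂π_V/∂q_V = 0: 99 - 3q_V - (3/2)(q_J + q_Y) = 0.
Juno's first-order condition: 77 - 3q_J - (3/2)(q_V + q_Y) = 0.
Yarrow's profit: π_Y = (152 - 1.5Q)q_Y - (33q_Y). Setting ∂π_Y/∂q_Y = 0: 119 - 3q_Y - (3/2)(q_V + q_J) = 0.
Summing all 3 equations gives 295 − 6Q = 0, hence Q = 295/6.
Back-substituting: q_V = (99 − 295/4)/(3/2) = 101/6, q_J = (77 − 295/4)/(3/2) = 13/6, q_Y = (119 − 295/4)/(3/2) = 181/6.
Price P = 152 - (3/2)·(295/6) = 313/4.
Juno's profit: (313/4 - 75)·(13/6) = 169/24.

7.04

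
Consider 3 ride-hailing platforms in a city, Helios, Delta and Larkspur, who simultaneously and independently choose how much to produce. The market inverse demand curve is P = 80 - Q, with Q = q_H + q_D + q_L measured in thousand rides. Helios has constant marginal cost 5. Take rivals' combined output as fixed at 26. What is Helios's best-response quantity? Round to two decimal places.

With rivals' combined output fixed at 26, Helios's profit is π_H = (80 - 26 - q_H)q_H - (5q_H) = (54 - q_H)q_H - (5q_H).
∂π_H/∂q_H = 49 - 2q_H = 0, so q_H = 49/2.

24.50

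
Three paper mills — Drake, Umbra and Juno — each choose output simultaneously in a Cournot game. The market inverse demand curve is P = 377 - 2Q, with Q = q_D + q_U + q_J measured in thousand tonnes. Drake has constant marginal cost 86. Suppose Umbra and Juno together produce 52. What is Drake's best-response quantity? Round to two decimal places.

With rivals' combined output fixed at 52, Drake's profit is π_D = (377 - 2·52 - 2q_D)q_D - (86q_D) = (273 - 2q_D)q_D - (86q_D).
∂π_D/∂q_D = 187 - 4q_D = 0, so q_D = 187/4.

46.75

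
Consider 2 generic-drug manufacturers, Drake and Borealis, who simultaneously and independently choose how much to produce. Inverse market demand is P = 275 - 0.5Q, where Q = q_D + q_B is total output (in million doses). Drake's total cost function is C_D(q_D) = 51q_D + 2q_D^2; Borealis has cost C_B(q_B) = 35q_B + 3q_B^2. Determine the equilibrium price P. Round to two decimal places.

Drake's profit: π_D = (275 - 0.5Q)q_D - (51q_D + 2q_D²). Setting ∂π_D/∂q_D = 0: 224 - 5q_D - (1/2)(q_B) = 0.
Borealis's profit: π_B = (275 - 0.5Q)q_B - (35q_B + 3q_B²). Setting ∂π_B/∂q_B = 0: 240 - 7q_B - (1/2)(q_D) = 0.
So q_D = (224 - (1/2)q_B)/5 and q_B = (240 - (1/2)q_D)/7.
Solving the pair: q_D = 41.6691, q_B = 31.3094.
Total output Q = 72.9784, so price P = 275 - (1/2)·72.9784 = 238.5108.

238.51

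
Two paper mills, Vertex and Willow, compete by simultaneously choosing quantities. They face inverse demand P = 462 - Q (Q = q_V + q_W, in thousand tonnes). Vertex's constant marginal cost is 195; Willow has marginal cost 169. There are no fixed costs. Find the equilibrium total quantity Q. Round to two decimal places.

Vertex's profit: π_V = (462 - Q)q_V - (195q_V). Setting ∂π_V/∂q_V = 0: 267 - 2q_V - (q_W) = 0.
Willow's profit: π_W = (462 - Q)q_W - (169q_W). Setting ∂π_W/∂q_W = 0: 293 - 2q_W - (q_V) = 0.
Best responses: q_V = (267 - q_W)/2, q_W = (293 - q_V)/2.
Solving the pair: q_V = 241/3, q_W = 319/3.
Total output Q = 241/3 + 319/3 = 560/3.

186.67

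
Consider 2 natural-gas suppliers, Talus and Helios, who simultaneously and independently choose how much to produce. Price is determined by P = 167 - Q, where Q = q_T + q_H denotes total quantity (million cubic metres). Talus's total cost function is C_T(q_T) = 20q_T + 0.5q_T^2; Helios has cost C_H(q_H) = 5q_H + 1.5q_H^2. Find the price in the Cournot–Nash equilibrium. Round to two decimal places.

101.86

Talus's profit: π_T = (167 - Q)q_T - (20q_T + (1/2)q_T²). Setting ∂π_T/∂q_T = 0: 147 - 3q_T - (q_H) = 0.
Helios's first-order condition: 162 - 5q_H - (q_T) = 0.
So q_T = (147 - q_H)/3 and q_H = (162 - q_T)/5.
Substituting one into the other gives q_T = 573/14 and q_H = 339/14.
Total output Q = 456/7, so price P = 167 - 456/7 = 713/7.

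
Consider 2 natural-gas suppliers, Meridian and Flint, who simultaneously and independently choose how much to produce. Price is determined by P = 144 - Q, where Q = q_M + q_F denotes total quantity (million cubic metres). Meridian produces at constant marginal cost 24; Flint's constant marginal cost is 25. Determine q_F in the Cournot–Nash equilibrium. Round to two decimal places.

Meridian's profit: π_M = (144 - Q)q_M - (24q_M). Setting ∂π_M/∂q_M = 0: 120 - 2q_M - (q_F) = 0.
Flint's profit: π_F = (144 - Q)q_F - (25q_F). Setting ∂π_F/∂q_F = 0: 119 - 2q_F - (q_M) = 0.
So q_M = (120 - q_F)/2 and q_F = (119 - q_M)/2.
Substituting one into the other gives q_M = 121/3 and q_F = 118/3.

39.33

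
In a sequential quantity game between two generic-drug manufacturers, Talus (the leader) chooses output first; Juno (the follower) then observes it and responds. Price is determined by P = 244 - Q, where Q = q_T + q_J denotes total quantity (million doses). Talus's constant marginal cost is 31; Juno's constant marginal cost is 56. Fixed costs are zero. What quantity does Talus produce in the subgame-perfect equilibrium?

Solve by backward induction. Given q_T, the follower Juno maximises π_J = (244 - q_T - q_J)q_J - 56q_J.
∂π_J/∂q_J = 188 - q_T - 2q_J = 0 gives the reaction function q_J = (188 - q_T)/2.
The leader anticipates this reaction. Substituting into P = 244 - Q gives P = 150 - (1/2)q_T, so π_T = (150 - (1/2)q_T)q_T - 31q_T.
Maximising: ∂π_T/∂q_T = 119 - q_T = 0, giving q_T = 119.
Then q_J = (188 - 119)/2 = 69/2.

119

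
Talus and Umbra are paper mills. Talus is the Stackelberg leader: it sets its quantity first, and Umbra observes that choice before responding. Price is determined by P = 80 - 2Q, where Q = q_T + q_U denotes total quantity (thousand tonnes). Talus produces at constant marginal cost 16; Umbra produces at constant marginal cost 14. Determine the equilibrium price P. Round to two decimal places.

The follower Umbra best-responds to any q_T: π_U = (80 - 2Q)q_U - 14q_U.
Setting the follower's marginal profit to zero, 66 - 2q_T - 4q_U = 0, i.e. q_U = (66 - 2q_T)/4.
The leader anticipates this reaction. Substituting into P = 80 - 2Q gives P = 47 - q_T, so π_T = (47 - q_T)q_T - 16q_T.
The leader's first-order condition 31 - 2q_T = 0 yields q_T = 31/2.
Then q_U = (66 - 2·(31/2))/4 = 35/4.
Total output Q = 97/4, so price P = 80 - 2·(97/4) = 63/2.

31.50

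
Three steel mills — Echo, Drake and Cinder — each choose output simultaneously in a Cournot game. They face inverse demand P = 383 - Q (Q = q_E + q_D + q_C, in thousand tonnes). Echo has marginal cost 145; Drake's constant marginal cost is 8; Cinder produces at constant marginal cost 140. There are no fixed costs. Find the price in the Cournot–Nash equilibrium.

Echo's profit: π_E = (383 - Q)q_E - (145q_E). Setting ∂π_E/∂q_E = 0: 238 - 2q_E - (q_D + q_C) = 0.
Drake's first-order condition: 375 - 2q_D - (q_E + q_C) = 0.
Cinder's first-order condition: 243 - 2q_C - (q_E + q_D) = 0.
Adding the 3 conditions: 856 − 2Q − 2Q = 0, i.e. Q = 214.
Back-substituting: q_E = (238 − 214) = 24, q_D = (375 − 214) = 161, q_C = (243 − 214) = 29.
Total output Q = 214, so price P = 383 - 214 = 169.

169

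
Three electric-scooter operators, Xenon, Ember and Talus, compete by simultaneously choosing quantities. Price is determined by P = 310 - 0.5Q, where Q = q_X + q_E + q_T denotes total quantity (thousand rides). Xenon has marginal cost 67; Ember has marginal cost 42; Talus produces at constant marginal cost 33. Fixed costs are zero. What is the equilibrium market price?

113

Xenon's profit: π_X = (310 - 0.5Q)q_X - (67q_X). Setting ∂π_X/∂q_X = 0: 243 - q_X - (1/2)(q_E + q_T) = 0.
Ember's profit: π_E = (310 - 0.5Q)q_E - (42q_E). Setting ∂π_E/∂q_E = 0: 268 - q_E - (1/2)(q_X + q_T) = 0.
Talus's profit: π_T = (310 - 0.5Q)q_T - (33q_T). Setting ∂π_T/∂q_T = 0: 277 - q_T - (1/2)(q_X + q_E) = 0.
Adding the 3 first-order conditions: 788 − 2Q = 0, so Q = 394.
Back-substituting: q_X = (243 − 197)/(1/2) = 92, q_E = (268 − 197)/(1/2) = 142, q_T = (277 − 197)/(1/2) = 160.
Total output Q = 394, so price P = 310 - (1/2)·394 = 113.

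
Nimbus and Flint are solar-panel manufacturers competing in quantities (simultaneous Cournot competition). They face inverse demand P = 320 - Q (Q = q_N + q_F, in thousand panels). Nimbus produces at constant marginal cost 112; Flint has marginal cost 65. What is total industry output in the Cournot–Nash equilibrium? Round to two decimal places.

154.33

Nimbus's profit: π_N = (320 - Q)q_N - (112q_N). Setting ∂π_N/∂q_N = 0: 208 - 2q_N - (q_F) = 0.
Flint's profit: π_F = (320 - Q)q_F - (65q_F). Setting ∂π_F/∂q_F = 0: 255 - 2q_F - (q_N) = 0.
So q_N = (208 - q_F)/2 and q_F = (255 - q_N)/2.
Solving the pair: q_N = 161/3, q_F = 302/3.
Total output Q = 161/3 + 302/3 = 463/3.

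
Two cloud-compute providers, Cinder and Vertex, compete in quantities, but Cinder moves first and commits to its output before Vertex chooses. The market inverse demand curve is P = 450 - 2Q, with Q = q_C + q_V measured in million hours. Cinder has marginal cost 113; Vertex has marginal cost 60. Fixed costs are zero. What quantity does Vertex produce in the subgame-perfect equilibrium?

The follower Vertex best-responds to any q_C: π_V = (450 - 2Q)q_V - 60q_V.
∂π_V/∂q_V = 390 - 2q_C - 4q_V = 0 gives the reaction function q_V = (390 - 2q_C)/4.
Cinder substitutes q_V(q_C) into its own profit: π_C = q_C(450 - 2q_C - (390 - 2q_C)/2) - 113q_C = (255 - q_C)q_C - 113q_C.
Leader FOC: 142 - 2q_C = 0, so q_C = 71.
Then q_V = (390 - 2·71)/4 = 62.

62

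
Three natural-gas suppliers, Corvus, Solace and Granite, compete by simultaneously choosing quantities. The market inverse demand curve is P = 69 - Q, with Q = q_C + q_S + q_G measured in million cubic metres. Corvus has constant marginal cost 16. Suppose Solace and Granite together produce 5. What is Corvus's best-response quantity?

24

With rivals' combined output fixed at 5, Corvus's profit is π_C = (69 - 5 - q_C)q_C - (16q_C) = (64 - q_C)q_C - (16q_C).
∂π_C/∂q_C = 48 - 2q_C = 0, so q_C = 24.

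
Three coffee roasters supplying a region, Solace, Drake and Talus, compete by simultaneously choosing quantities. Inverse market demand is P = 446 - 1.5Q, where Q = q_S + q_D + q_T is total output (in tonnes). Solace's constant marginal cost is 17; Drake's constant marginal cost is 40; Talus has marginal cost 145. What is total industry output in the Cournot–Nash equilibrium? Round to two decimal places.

189.33

Solace's profit: π_S = (446 - 1.5Q)q_S - (17q_S). Setting ∂π_S/∂q_S = 0: 429 - 3q_S - (3/2)(q_D + q_T) = 0.
Drake's profit: π_D = (446 - 1.5Q)q_D - (40q_D). Setting ∂π_D/∂q_D = 0: 406 - 3q_D - (3/2)(q_S + q_T) = 0.
Talus's profit: π_T = (446 - 1.5Q)q_T - (145q_T). Setting ∂π_T/∂q_T = 0: 301 - 3q_T - (3/2)(q_S + q_D) = 0.
Summing all 3 equations gives 1136 − 6Q = 0, hence Q = 568/3.
Back-substituting: q_S = (429 − 284)/(3/2) = 290/3, q_D = (406 − 284)/(3/2) = 244/3, q_T = (301 − 284)/(3/2) = 34/3.
Total output Q = 290/3 + 244/3 + 34/3 = 568/3.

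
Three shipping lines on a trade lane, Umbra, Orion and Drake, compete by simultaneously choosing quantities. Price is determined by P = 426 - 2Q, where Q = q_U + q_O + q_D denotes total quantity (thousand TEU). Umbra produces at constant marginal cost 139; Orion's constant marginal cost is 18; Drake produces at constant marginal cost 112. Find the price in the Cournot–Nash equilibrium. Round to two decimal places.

Umbra's profit: π_U = (426 - 2Q)q_U - (139q_U). Setting ∂π_U/∂q_U = 0: 287 - 4q_U - 2(q_O + q_D) = 0.
Orion's first-order condition: 408 - 4q_O - 2(q_U + q_D) = 0.
Drake's profit: π_D = (426 - 2Q)q_D - (112q_D). Setting ∂π_D/∂q_D = 0: 314 - 4q_D - 2(q_U + q_O) = 0.
Adding the 3 conditions: 1009 − 4Q − 4Q = 0, i.e. Q = 1009/8.
Back-substituting: q_U = (287 − 1009/4)/2 = 139/8, q_O = (408 − 1009/4)/2 = 623/8, q_D = (314 − 1009/4)/2 = 247/8.
Total output Q = 1009/8, so price P = 426 - 2·(1009/8) = 695/4.

173.75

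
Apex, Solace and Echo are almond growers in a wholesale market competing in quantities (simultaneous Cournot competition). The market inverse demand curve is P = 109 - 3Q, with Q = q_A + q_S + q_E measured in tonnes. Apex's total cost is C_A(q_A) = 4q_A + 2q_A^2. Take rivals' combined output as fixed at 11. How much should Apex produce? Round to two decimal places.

7.20

With rivals' combined output fixed at 11, Apex's profit is π_A = (109 - 3·11 - 3q_A)q_A - (4q_A + 2q_A²) = (76 - 3q_A)q_A - (4q_A + 2q_A²).
∂π_A/∂q_A = 72 - 10q_A = 0, so q_A = 36/5.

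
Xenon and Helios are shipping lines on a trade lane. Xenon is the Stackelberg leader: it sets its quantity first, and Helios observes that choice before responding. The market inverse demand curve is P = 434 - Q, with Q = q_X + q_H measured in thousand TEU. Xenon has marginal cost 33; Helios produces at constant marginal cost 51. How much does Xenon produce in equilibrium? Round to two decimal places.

Solve by backward induction. Given q_X, the follower Helios maximises π_H = (434 - q_X - q_H)q_H - 51q_H.
Setting the follower's marginal profit to zero, 383 - q_X - 2q_H = 0, i.e. q_H = (383 - q_X)/2.
Xenon substitutes q_H(q_X) into its own profit: π_X = q_X(434 - q_X - (383 - q_X)/2) - 33q_X = (485/2 - (1/2)q_X)q_X - 33q_X.
Leader FOC: 419/2 - q_X = 0, so q_X = 419/2.
Then q_H = (383 - 419/2)/2 = 347/4.

209.50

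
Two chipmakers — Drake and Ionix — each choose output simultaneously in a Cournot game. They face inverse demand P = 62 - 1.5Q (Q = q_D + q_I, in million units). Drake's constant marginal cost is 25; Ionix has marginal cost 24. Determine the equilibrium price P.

Drake's profit: π_D = (62 - 1.5Q)q_D - (25q_D). Setting ∂π_D/∂q_D = 0: 37 - 3q_D - (3/2)(q_I) = 0.
Ionix's first-order condition: 38 - 3q_I - (3/2)(q_D) = 0.
Rearranging gives the reaction functions q_D = (37 - (3/2)q_I)/3 and q_I = (38 - (3/2)q_D)/3.
Solving the pair: q_D = 8, q_I = 26/3.
Total output Q = 50/3, so price P = 62 - (3/2)·(50/3) = 37.

37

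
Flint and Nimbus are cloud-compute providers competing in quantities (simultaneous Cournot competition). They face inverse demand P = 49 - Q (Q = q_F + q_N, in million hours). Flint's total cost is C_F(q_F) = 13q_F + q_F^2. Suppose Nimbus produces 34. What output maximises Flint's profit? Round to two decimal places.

0.50

With the rival's output fixed at 34, Flint's profit is π_F = (49 - 34 - q_F)q_F - (13q_F + q_F²) = (15 - q_F)q_F - (13q_F + q_F²).
∂π_F/∂q_F = 2 - 4q_F = 0, so q_F = 1/2.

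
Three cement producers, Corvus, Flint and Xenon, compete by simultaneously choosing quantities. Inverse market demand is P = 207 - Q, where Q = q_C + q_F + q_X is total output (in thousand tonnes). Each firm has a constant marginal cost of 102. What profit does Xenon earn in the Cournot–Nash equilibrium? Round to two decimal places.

A representative firm's profit is π_i = q_i(207 - Q) - 102q_i.
Setting ∂π_i/∂q_i = 0 with rivals' quantities fixed: 105 - 2q_i - Σ_{j≠i} q_j = 0.
With identical firms every q_j equals q_i, so Σ_{j≠i} q_j = 2q_i and 105 = 4q_i, giving q_i = 105/4.
Price P = 207 - 315/4 = 513/4.
Xenon's profit: (513/4 - 102)·(105/4) = 689.0625.

689.06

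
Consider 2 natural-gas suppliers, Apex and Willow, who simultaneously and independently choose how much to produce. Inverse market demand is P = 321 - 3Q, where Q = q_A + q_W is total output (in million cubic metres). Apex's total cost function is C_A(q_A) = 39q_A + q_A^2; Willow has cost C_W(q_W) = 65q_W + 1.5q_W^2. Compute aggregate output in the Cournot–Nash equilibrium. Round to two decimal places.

Apex's profit: π_A = (321 - 3Q)q_A - (39q_A + q_A²). Setting ∂π_A/∂q_A = 0: 282 - 8q_A - 3(q_W) = 0.
Willow's profit: π_W = (321 - 3Q)q_W - (65q_W + (3/2)q_W²). Setting ∂π_W/∂q_W = 0: 256 - 9q_W - 3(q_A) = 0.
So q_A = (282 - 3q_W)/8 and q_W = (256 - 3q_A)/9.
Substituting one into the other gives q_A = 590/21 and q_W = 1202/63.
Total output Q = 590/21 + 1202/63 = 47.1746.

47.17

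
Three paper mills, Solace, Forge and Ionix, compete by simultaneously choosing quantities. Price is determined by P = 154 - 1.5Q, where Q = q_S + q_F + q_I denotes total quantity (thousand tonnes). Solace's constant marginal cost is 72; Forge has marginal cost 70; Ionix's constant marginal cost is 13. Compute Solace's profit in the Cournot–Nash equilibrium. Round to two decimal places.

Solace's profit: π_S = (154 - 1.5Q)q_S - (72q_S). Setting ∂π_S/∂q_S = 0: 82 - 3q_S - (3/2)(q_F + q_I) = 0.
Forge's first-order condition: 84 - 3q_F - (3/2)(q_S + q_I) = 0.
Ionix's first-order condition: 141 - 3q_I - (3/2)(q_S + q_F) = 0.
Adding the 3 conditions: 307 − 3Q − 3Q = 0, i.e. Q = 307/6.
Back-substituting: q_S = (82 − 307/4)/(3/2) = 7/2, q_F = (84 − 307/4)/(3/2) = 29/6, q_I = (141 − 307/4)/(3/2) = 257/6.
Price P = 154 - (3/2)·(307/6) = 309/4.
Solace's profit: (309/4 - 72)·(7/2) = 147/8.

18.38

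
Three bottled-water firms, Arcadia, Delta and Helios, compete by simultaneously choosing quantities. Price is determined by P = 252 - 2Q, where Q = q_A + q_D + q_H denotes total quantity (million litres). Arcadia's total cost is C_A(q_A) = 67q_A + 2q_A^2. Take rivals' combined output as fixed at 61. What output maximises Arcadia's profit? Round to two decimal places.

7.88

With rivals' combined output fixed at 61, Arcadia's profit is π_A = (252 - 2·61 - 2q_A)q_A - (67q_A + 2q_A²) = (130 - 2q_A)q_A - (67q_A + 2q_A²).
∂π_A/∂q_A = 63 - 8q_A = 0, so q_A = 63/8.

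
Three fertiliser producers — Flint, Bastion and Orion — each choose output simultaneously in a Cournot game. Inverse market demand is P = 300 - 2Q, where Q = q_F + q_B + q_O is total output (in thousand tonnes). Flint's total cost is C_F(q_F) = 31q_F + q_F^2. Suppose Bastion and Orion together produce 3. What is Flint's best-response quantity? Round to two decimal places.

With rivals' combined output fixed at 3, Flint's profit is π_F = (300 - 2·3 - 2q_F)q_F - (31q_F + q_F²) = (294 - 2q_F)q_F - (31q_F + q_F²).
∂π_F/∂q_F = 263 - 6q_F = 0, so q_F = 263/6.

43.83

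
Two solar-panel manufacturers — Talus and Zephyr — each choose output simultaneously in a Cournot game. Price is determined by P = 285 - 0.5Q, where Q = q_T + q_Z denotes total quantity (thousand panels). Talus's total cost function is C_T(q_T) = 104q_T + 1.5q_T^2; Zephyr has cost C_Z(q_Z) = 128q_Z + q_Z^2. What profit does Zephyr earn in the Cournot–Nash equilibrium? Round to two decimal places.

Talus's profit: π_T = (285 - 0.5Q)q_T - (104q_T + (3/2)q_T²). Setting ∂π_T/∂q_T = 0: 181 - 4q_T - (1/2)(q_Z) = 0.
Zephyr's profit: π_Z = (285 - 0.5Q)q_Z - (128q_Z + q_Z²). Setting ∂π_Z/∂q_Z = 0: 157 - 3q_Z - (1/2)(q_T) = 0.
Best responses: q_T = (181 - (1/2)q_Z)/4, q_Z = (157 - (1/2)q_T)/3.
Substituting one into the other gives q_T = 1858/47 and q_Z = 45.7447.
Price P = 285 - (1/2)·85.2766 = 242.3617.
Zephyr's profit: 242.3617·45.7447 - 128·45.7447 - 45.7447² = 3138.8637.

3138.86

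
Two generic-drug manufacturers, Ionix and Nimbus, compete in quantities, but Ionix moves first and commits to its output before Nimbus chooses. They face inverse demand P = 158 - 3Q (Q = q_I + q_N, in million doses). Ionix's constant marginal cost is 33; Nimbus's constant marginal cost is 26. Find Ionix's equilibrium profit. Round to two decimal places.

Solve by backward induction. Given q_I, the follower Nimbus maximises π_N = (158 - 3q_I - 3q_N)q_N - 26q_N.
∂π_N/∂q_N = 132 - 3q_I - 6q_N = 0 gives the reaction function q_N = (132 - 3q_I)/6.
The leader anticipates this reaction. Substituting into P = 158 - 3Q gives P = 92 - (3/2)q_I, so π_I = (92 - (3/2)q_I)q_I - 33q_I.
The leader's first-order condition 59 - 3q_I = 0 yields q_I = 59/3.
Then q_N = (132 - 3·(59/3))/6 = 73/6.
Price P = 158 - 3·(191/6) = 125/2.
Ionix's profit: (125/2 - 33)·(59/3) = 580.1667.

580.17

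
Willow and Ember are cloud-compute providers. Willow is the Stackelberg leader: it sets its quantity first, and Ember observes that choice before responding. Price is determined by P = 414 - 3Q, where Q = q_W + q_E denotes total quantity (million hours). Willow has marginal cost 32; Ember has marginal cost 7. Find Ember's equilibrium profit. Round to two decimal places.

4351.02

The follower Ember best-responds to any q_W: π_E = (414 - 3Q)q_E - 7q_E.
Follower FOC: 407 - 3q_W - 6q_E = 0, so q_E(q_W) = (407 - 3q_W)/6.
The leader anticipates this reaction. Substituting into P = 414 - 3Q gives P = 421/2 - (3/2)q_W, so π_W = (421/2 - (3/2)q_W)q_W - 32q_W.
The leader's first-order condition 357/2 - 3q_W = 0 yields q_W = 119/2.
Then q_E = (407 - 3·(119/2))/6 = 457/12.
Price P = 414 - 3·(1171/12) = 485/4.
Ember's profit: (485/4 - 7)·(457/12) = 4351.0208.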